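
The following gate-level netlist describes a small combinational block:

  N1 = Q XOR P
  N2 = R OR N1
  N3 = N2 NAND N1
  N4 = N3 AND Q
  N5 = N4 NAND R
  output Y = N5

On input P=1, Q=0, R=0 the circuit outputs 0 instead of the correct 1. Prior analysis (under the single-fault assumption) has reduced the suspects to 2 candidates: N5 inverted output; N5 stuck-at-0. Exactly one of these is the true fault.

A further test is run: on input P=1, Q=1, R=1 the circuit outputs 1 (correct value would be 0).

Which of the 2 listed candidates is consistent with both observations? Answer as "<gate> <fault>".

N5 inverted output

Evaluate each candidate on input P=1, Q=1, R=1:
  N5 inverted output: N1=0, N2=1, N3=1, N4=1, N5=1 [inverted output] → 1 — matches
  N5 stuck-at-0: N1=0, N2=1, N3=1, N4=1, N5=0 [stuck-at-0] → 0 — eliminated
Only N5 inverted output reproduces the observed 1.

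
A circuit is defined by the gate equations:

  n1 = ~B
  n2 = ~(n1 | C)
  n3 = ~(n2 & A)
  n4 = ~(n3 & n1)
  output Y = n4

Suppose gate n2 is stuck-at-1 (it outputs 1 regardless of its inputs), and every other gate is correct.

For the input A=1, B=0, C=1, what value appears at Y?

1

Propagate with n2 forced: n1=1, n2=1 [stuck-at-1], n3=0, n4=1.
So Y = 1. (Without the fault it would be 0.)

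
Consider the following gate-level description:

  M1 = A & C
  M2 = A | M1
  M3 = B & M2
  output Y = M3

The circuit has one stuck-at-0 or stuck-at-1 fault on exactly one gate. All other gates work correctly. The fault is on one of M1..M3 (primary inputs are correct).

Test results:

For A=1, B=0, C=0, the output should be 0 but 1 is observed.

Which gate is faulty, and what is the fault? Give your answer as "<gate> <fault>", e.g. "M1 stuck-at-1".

Fault-free values for test 1 (A=1, B=0, C=0): M1=0, M2=1, M3=0, giving Y=0. Observed 1.
Test 1: faults giving observed 1 are {M3 stuck-at-1}.
Only M3 stuck-at-1 is consistent with every test.

M3 stuck-at-1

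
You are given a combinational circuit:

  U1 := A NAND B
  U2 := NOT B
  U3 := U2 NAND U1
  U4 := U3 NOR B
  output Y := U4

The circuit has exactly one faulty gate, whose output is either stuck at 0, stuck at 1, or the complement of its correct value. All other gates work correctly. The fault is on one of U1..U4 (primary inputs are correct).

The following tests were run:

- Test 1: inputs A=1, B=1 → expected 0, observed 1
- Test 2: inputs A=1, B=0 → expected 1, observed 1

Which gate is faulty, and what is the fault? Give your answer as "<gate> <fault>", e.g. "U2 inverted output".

Fault-free values for test 1 (A=1, B=1): U1=0, U2=0, U3=1, U4=0, giving Y=0. Observed 1.
Test 1: faults giving observed 1 are {U4 stuck-at-1, U4 inverted output}.
Test 2 (A=1, B=0): fault-free U1=1, U2=1, U3=0, U4=1 → 1; observed 1. Eliminates U4 inverted output.
Only U4 stuck-at-1 is consistent with every test.

U4 stuck-at-1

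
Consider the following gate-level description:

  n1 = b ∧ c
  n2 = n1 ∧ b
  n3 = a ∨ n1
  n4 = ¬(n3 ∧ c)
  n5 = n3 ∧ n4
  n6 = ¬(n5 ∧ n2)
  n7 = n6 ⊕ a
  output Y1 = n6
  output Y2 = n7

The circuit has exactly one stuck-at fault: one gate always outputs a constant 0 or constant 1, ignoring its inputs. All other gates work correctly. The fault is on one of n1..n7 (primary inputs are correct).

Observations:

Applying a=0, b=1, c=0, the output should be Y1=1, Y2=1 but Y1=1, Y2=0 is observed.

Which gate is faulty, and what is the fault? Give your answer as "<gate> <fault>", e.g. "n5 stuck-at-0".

Fault-free values for test 1 (a=0, b=1, c=0): n1=0, n2=0, n3=0, n4=1, n5=0, n6=1, n7=1, giving Y1=1, Y2=1. Observed Y1=1, Y2=0.
Test 1: faults giving observed Y1=1, Y2=0 are {n7 stuck-at-0}.
Only n7 stuck-at-0 is consistent with every test.

n7 stuck-at-0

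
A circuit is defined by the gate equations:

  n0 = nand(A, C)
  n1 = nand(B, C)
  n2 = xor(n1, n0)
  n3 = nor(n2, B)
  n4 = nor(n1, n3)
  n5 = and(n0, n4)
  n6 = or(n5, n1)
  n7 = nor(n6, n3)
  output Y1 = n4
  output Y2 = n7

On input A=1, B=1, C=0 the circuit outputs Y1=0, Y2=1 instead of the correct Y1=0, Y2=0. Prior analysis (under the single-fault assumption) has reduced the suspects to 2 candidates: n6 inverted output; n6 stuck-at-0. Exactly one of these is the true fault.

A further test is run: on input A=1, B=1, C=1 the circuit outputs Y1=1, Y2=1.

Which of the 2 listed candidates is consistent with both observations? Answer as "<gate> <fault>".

Evaluate each candidate on input A=1, B=1, C=1:
  n6 inverted output: n0=0, n1=0, n2=0, n3=0, n4=1, n5=0, n6=1 [inverted output], n7=0 → Y1=1, Y2=0 — eliminated
  n6 stuck-at-0: n0=0, n1=0, n2=0, n3=0, n4=1, n5=0, n6=0 [stuck-at-0], n7=1 → Y1=1, Y2=1 — matches
Only n6 stuck-at-0 reproduces the observed Y1=1, Y2=1.

n6 stuck-at-0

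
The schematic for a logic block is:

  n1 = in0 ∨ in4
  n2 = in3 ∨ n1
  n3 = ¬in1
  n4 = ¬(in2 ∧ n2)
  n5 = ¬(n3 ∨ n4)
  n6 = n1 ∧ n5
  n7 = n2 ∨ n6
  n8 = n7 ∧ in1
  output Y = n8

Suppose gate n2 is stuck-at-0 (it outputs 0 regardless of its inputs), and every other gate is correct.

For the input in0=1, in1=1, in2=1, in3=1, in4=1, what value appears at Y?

0

Propagate with n2 forced: n1=1, n2=0 [stuck-at-0], n3=0, n4=1, n5=0, n6=0, n7=0, n8=0.
So Y = 0. (Without the fault it would be 1.)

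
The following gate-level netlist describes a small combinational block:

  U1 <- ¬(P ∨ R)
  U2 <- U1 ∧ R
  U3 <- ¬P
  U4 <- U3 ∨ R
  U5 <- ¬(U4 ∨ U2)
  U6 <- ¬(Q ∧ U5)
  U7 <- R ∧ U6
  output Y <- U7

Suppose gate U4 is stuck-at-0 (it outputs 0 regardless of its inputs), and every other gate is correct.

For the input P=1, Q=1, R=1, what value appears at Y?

Propagate with U4 forced: U1=0, U2=0, U3=0, U4=0 [stuck-at-0], U5=1, U6=0, U7=0.
So Y = 0. (Without the fault it would be 1.)

0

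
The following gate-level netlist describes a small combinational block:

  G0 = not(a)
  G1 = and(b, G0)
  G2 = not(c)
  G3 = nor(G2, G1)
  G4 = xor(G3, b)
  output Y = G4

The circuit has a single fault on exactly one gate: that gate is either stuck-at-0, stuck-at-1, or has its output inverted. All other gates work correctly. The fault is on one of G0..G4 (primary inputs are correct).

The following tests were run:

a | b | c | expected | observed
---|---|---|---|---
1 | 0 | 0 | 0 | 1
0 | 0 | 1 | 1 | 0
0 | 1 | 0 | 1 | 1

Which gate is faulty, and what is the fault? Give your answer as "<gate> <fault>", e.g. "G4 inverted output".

G2 inverted output

Fault-free values for test 1 (a=1, b=0, c=0): G0=0, G1=0, G2=1, G3=0, G4=0, giving Y=0. Observed 1.
Test 1: faults giving observed 1 are {G2 stuck-at-0, G2 inverted output, G3 stuck-at-1, G3 inverted output, G4 stuck-at-1, G4 inverted output}.
Test 2 (a=0, b=0, c=1): fault-free G0=1, G1=0, G2=0, G3=1, G4=1 → 1; observed 0. Eliminates G2 stuck-at-0, G3 stuck-at-1, G4 stuck-at-1.
Test 3 (a=0, b=1, c=0): fault-free G0=1, G1=1, G2=1, G3=0, G4=1 → 1; observed 1. Eliminates G3 inverted output, G4 inverted output.
Only G2 inverted output is consistent with every test.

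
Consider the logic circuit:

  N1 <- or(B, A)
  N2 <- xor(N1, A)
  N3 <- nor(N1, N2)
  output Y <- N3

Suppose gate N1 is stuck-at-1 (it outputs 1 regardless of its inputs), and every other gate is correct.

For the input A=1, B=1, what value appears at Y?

0

Propagate with N1 forced: N1=1 [stuck-at-1], N2=0, N3=0.
So Y = 0. (Same as the fault-free value — the fault is masked on this input.)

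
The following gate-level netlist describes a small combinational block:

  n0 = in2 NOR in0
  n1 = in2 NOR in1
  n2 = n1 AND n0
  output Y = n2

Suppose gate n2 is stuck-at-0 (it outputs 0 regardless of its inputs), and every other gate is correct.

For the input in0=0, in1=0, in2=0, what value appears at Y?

0

Propagate with n2 forced: n0=1, n1=1, n2=0 [stuck-at-0].
So Y = 0. (Without the fault it would be 1.)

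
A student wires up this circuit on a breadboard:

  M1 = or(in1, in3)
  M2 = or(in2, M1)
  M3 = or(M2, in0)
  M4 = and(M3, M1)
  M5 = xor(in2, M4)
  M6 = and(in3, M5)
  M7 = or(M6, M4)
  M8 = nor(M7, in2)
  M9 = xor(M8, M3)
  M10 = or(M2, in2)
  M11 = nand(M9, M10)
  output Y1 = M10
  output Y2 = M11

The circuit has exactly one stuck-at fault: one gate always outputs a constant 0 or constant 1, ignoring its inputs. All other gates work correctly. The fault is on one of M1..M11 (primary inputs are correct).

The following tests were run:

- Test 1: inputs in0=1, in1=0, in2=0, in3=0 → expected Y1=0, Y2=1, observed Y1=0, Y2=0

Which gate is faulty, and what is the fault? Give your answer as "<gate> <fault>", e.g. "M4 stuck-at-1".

Fault-free values for test 1 (in0=1, in1=0, in2=0, in3=0): M1=0, M2=0, M3=1, M4=0, M5=0, M6=0, M7=0, M8=1, M9=0, M10=0, M11=1, giving Y1=0, Y2=1. Observed Y1=0, Y2=0.
Test 1: faults giving observed Y1=0, Y2=0 are {M11 stuck-at-0}.
Only M11 stuck-at-0 is consistent with every test.

M11 stuck-at-0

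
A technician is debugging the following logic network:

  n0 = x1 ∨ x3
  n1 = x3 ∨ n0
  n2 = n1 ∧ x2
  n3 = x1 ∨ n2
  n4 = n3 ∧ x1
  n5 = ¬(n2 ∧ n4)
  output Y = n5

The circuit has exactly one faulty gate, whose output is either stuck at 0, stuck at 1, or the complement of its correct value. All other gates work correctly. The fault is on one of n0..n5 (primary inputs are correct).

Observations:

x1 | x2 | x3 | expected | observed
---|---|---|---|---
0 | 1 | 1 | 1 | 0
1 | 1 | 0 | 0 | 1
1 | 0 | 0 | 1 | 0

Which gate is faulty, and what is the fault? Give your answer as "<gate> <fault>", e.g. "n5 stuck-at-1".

n5 inverted output

Fault-free values for test 1 (x1=0, x2=1, x3=1): n0=1, n1=1, n2=1, n3=1, n4=0, n5=1, giving Y=1. Observed 0.
Test 1: faults giving observed 0 are {n4 stuck-at-1, n4 inverted output, n5 stuck-at-0, n5 inverted output}.
Test 2 (x1=1, x2=1, x3=0): fault-free n0=1, n1=1, n2=1, n3=1, n4=1, n5=0 → 0; observed 1. Eliminates n4 stuck-at-1, n5 stuck-at-0.
Test 3 (x1=1, x2=0, x3=0): fault-free n0=1, n1=1, n2=0, n3=1, n4=1, n5=1 → 1; observed 0. Eliminates n4 inverted output.
Only n5 inverted output is consistent with every test.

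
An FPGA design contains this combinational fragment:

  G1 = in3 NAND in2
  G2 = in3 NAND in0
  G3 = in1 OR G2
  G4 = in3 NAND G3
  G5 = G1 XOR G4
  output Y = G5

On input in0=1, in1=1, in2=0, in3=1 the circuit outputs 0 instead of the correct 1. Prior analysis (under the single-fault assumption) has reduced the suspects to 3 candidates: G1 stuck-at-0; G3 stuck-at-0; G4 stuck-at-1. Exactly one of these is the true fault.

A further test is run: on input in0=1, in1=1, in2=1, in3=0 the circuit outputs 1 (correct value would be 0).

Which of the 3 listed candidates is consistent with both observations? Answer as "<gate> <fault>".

Evaluate each candidate on input in0=1, in1=1, in2=1, in3=0:
  G1 stuck-at-0: G1=0 [stuck-at-0], G2=1, G3=1, G4=1, G5=1 → 1 — matches
  G3 stuck-at-0: G1=1, G2=1, G3=0 [stuck-at-0], G4=1, G5=0 → 0 — eliminated
  G4 stuck-at-1: G1=1, G2=1, G3=1, G4=1 [stuck-at-1], G5=0 → 0 — eliminated
Only G1 stuck-at-0 reproduces the observed 1.

G1 stuck-at-0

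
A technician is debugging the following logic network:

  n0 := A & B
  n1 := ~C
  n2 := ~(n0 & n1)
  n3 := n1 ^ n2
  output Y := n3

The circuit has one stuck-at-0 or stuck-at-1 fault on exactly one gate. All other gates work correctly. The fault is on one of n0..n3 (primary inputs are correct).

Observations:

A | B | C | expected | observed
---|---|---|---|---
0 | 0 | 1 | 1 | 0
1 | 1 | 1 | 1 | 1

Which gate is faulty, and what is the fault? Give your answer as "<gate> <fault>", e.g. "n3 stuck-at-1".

n1 stuck-at-1

Fault-free values for test 1 (A=0, B=0, C=1): n0=0, n1=0, n2=1, n3=1, giving Y=1. Observed 0.
Test 1: faults giving observed 0 are {n1 stuck-at-1, n2 stuck-at-0, n3 stuck-at-0}.
Test 2 (A=1, B=1, C=1): fault-free n0=1, n1=0, n2=1, n3=1 → 1; observed 1. Eliminates n2 stuck-at-0, n3 stuck-at-0.
Only n1 stuck-at-1 is consistent with every test.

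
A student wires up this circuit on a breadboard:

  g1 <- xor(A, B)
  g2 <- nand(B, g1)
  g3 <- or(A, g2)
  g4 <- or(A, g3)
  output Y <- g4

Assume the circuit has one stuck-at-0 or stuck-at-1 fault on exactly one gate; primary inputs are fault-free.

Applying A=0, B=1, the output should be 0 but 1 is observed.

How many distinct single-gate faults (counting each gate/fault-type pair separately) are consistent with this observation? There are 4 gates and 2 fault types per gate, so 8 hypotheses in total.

Fault-free: g1=1, g2=0, g3=0, g4=0 → 0. Observed 1.
  g1 stuck-at-0: output 1 ✓
  g1 stuck-at-1: output 0 ✗
  g2 stuck-at-0: output 0 ✗
  g2 stuck-at-1: output 1 ✓
  g3 stuck-at-0: output 0 ✗
  g3 stuck-at-1: output 1 ✓
  g4 stuck-at-0: output 0 ✗
  g4 stuck-at-1: output 1 ✓
Consistent faults: {g1 stuck-at-0, g2 stuck-at-1, g3 stuck-at-1, g4 stuck-at-1} — 4 in all.

4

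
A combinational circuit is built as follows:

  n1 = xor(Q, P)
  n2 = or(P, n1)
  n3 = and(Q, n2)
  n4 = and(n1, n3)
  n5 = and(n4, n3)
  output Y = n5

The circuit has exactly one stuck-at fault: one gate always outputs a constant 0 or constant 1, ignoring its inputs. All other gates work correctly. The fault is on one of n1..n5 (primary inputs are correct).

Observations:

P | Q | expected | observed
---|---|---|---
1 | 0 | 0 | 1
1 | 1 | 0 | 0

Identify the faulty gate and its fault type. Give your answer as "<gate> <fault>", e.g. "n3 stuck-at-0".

n3 stuck-at-1

Fault-free values for test 1 (P=1, Q=0): n1=1, n2=1, n3=0, n4=0, n5=0, giving Y=0. Observed 1.
Test 1: faults giving observed 1 are {n3 stuck-at-1, n5 stuck-at-1}.
Test 2 (P=1, Q=1): fault-free n1=0, n2=1, n3=1, n4=0, n5=0 → 0; observed 0. Eliminates n5 stuck-at-1.
Only n3 stuck-at-1 is consistent with every test.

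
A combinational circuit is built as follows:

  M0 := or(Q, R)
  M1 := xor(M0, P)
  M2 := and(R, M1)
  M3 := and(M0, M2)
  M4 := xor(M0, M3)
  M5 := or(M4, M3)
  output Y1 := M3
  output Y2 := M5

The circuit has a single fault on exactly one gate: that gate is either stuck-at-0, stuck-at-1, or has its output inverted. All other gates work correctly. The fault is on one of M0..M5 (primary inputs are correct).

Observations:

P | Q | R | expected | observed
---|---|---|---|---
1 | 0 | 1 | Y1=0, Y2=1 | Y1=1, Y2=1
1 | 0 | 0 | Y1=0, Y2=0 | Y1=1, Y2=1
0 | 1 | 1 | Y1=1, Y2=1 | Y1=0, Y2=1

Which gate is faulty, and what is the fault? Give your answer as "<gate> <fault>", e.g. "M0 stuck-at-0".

M3 inverted output

Fault-free values for test 1 (P=1, Q=0, R=1): M0=1, M1=0, M2=0, M3=0, M4=1, M5=1, giving Y1=0, Y2=1. Observed Y1=1, Y2=1.
Test 1: faults giving observed Y1=1, Y2=1 are {M1 stuck-at-1, M1 inverted output, M2 stuck-at-1, M2 inverted output, M3 stuck-at-1, M3 inverted output}.
Test 2 (P=1, Q=0, R=0): fault-free M0=0, M1=1, M2=0, M3=0, M4=0, M5=0 → Y1=0, Y2=0; observed Y1=1, Y2=1. Eliminates M1 stuck-at-1, M1 inverted output, M2 stuck-at-1, M2 inverted output.
Test 3 (P=0, Q=1, R=1): fault-free M0=1, M1=1, M2=1, M3=1, M4=0, M5=1 → Y1=1, Y2=1; observed Y1=0, Y2=1. Eliminates M3 stuck-at-1.
Only M3 inverted output is consistent with every test.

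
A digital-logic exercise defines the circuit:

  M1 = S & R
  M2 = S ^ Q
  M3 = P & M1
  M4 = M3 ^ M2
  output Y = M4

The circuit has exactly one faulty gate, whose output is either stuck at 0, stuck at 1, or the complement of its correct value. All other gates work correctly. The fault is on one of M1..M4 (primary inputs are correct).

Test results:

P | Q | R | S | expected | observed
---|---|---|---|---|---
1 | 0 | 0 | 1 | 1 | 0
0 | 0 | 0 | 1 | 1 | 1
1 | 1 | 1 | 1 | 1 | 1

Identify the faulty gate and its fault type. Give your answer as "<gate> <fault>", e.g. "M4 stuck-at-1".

M1 stuck-at-1

Fault-free values for test 1 (P=1, Q=0, R=0, S=1): M1=0, M2=1, M3=0, M4=1, giving Y=1. Observed 0.
Test 1: faults giving observed 0 are {M1 stuck-at-1, M1 inverted output, M2 stuck-at-0, M2 inverted output, M3 stuck-at-1, M3 inverted output, M4 stuck-at-0, M4 inverted output}.
Test 2 (P=0, Q=0, R=0, S=1): fault-free M1=0, M2=1, M3=0, M4=1 → 1; observed 1. Eliminates M2 stuck-at-0, M2 inverted output, M3 stuck-at-1, M3 inverted output, M4 stuck-at-0, M4 inverted output.
Test 3 (P=1, Q=1, R=1, S=1): fault-free M1=1, M2=0, M3=1, M4=1 → 1; observed 1. Eliminates M1 inverted output.
Only M1 stuck-at-1 is consistent with every test.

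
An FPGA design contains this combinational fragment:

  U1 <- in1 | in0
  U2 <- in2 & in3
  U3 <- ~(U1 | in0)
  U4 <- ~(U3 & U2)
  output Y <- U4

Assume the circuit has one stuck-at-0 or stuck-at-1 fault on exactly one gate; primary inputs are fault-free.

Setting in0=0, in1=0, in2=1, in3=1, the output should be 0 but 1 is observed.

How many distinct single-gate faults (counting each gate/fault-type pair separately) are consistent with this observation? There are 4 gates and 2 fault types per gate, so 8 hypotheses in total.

Fault-free: U1=0, U2=1, U3=1, U4=0 → 0. Observed 1.
  U1 stuck-at-0: output 0 ✗
  U1 stuck-at-1: output 1 ✓
  U2 stuck-at-0: output 1 ✓
  U2 stuck-at-1: output 0 ✗
  U3 stuck-at-0: output 1 ✓
  U3 stuck-at-1: output 0 ✗
  U4 stuck-at-0: output 0 ✗
  U4 stuck-at-1: output 1 ✓
Consistent faults: {U1 stuck-at-1, U2 stuck-at-0, U3 stuck-at-0, U4 stuck-at-1} — 4 in all.

4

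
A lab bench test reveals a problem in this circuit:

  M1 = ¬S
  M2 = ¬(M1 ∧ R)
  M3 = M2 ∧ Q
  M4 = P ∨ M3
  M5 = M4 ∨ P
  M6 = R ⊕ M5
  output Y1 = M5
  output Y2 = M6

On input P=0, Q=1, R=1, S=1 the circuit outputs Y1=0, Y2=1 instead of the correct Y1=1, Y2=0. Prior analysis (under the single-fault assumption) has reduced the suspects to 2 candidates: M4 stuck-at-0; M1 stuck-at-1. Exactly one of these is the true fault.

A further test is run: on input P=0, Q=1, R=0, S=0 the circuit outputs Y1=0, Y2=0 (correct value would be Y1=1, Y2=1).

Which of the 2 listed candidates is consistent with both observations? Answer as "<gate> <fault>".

Evaluate each candidate on input P=0, Q=1, R=0, S=0:
  M4 stuck-at-0: M1=1, M2=1, M3=1, M4=0 [stuck-at-0], M5=0, M6=0 → Y1=0, Y2=0 — matches
  M1 stuck-at-1: M1=1 [stuck-at-1], M2=1, M3=1, M4=1, M5=1, M6=1 → Y1=1, Y2=1 — eliminated
Only M4 stuck-at-0 reproduces the observed Y1=0, Y2=0.

M4 stuck-at-0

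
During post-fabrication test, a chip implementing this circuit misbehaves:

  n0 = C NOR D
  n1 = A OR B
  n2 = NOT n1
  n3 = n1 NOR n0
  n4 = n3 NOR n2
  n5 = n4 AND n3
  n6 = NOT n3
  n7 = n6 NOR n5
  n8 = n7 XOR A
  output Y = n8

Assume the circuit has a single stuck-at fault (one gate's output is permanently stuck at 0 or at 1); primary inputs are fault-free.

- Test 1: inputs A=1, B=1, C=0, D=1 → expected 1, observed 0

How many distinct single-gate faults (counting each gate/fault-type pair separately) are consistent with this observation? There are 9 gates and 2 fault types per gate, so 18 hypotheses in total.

5

Fault-free: n0=0, n1=1, n2=0, n3=0, n4=1, n5=0, n6=1, n7=0, n8=1 → 1. Observed 0.
  n0: none of the 2 fault types match ✗
  n1: stuck-at-0 ✓; others ✗
  n2: none of the 2 fault types match ✗
  n3: stuck-at-1 ✓; others ✗
  n4: none of the 2 fault types match ✗
  n5: none of the 2 fault types match ✗
  n6: stuck-at-0 ✓; others ✗
  n7: stuck-at-1 ✓; others ✗
  n8: stuck-at-0 ✓; others ✗
Consistent faults: {n1 stuck-at-0, n3 stuck-at-1, n6 stuck-at-0, n7 stuck-at-1, n8 stuck-at-0} — 5 in all.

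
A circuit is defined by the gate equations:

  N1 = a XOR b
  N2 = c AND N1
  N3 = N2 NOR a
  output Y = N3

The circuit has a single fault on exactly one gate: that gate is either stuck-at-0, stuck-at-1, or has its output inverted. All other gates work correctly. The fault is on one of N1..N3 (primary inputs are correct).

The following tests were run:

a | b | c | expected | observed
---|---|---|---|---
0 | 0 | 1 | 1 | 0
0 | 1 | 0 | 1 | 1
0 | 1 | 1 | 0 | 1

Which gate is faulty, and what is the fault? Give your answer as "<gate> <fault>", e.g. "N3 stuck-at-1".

N1 inverted output

Fault-free values for test 1 (a=0, b=0, c=1): N1=0, N2=0, N3=1, giving Y=1. Observed 0.
Test 1: faults giving observed 0 are {N1 stuck-at-1, N1 inverted output, N2 stuck-at-1, N2 inverted output, N3 stuck-at-0, N3 inverted output}.
Test 2 (a=0, b=1, c=0): fault-free N1=1, N2=0, N3=1 → 1; observed 1. Eliminates N2 stuck-at-1, N2 inverted output, N3 stuck-at-0, N3 inverted output.
Test 3 (a=0, b=1, c=1): fault-free N1=1, N2=1, N3=0 → 0; observed 1. Eliminates N1 stuck-at-1.
Only N1 inverted output is consistent with every test.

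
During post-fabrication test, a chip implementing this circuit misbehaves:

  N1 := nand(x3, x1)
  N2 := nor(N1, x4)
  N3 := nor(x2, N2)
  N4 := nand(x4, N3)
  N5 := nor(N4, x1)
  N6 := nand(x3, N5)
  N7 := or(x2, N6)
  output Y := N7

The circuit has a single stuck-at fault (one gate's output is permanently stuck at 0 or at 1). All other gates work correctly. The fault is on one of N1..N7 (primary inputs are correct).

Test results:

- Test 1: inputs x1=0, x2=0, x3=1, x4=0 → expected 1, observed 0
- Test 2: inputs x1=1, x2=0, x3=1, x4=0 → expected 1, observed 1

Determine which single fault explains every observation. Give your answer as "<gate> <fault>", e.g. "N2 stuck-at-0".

Fault-free values for test 1 (x1=0, x2=0, x3=1, x4=0): N1=1, N2=0, N3=1, N4=1, N5=0, N6=1, N7=1, giving Y=1. Observed 0.
Test 1: faults giving observed 0 are {N4 stuck-at-0, N5 stuck-at-1, N6 stuck-at-0, N7 stuck-at-0}.
Test 2 (x1=1, x2=0, x3=1, x4=0): fault-free N1=0, N2=1, N3=0, N4=1, N5=0, N6=1, N7=1 → 1; observed 1. Eliminates N5 stuck-at-1, N6 stuck-at-0, N7 stuck-at-0.
Only N4 stuck-at-0 is consistent with every test.

N4 stuck-at-0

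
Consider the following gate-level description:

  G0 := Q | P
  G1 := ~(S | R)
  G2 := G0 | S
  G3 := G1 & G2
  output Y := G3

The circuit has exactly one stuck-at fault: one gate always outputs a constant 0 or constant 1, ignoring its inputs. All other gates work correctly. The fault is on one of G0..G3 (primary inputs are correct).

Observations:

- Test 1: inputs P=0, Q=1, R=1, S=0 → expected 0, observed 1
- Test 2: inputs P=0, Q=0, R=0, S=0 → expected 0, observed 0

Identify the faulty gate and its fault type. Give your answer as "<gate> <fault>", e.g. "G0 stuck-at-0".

Fault-free values for test 1 (P=0, Q=1, R=1, S=0): G0=1, G1=0, G2=1, G3=0, giving Y=0. Observed 1.
Test 1: faults giving observed 1 are {G1 stuck-at-1, G3 stuck-at-1}.
Test 2 (P=0, Q=0, R=0, S=0): fault-free G0=0, G1=1, G2=0, G3=0 → 0; observed 0. Eliminates G3 stuck-at-1.
Only G1 stuck-at-1 is consistent with every test.

G1 stuck-at-1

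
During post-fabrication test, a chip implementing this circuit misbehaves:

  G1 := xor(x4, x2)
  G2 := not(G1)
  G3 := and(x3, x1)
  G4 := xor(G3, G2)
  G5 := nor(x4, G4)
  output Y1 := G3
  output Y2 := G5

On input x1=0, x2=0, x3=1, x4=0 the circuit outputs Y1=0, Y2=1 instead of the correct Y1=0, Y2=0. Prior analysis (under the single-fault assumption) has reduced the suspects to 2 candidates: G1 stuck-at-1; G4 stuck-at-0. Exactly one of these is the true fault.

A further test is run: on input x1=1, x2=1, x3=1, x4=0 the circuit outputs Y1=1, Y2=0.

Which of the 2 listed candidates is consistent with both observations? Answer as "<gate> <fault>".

Evaluate each candidate on input x1=1, x2=1, x3=1, x4=0:
  G1 stuck-at-1: G1=1 [stuck-at-1], G2=0, G3=1, G4=1, G5=0 → Y1=1, Y2=0 — matches
  G4 stuck-at-0: G1=1, G2=0, G3=1, G4=0 [stuck-at-0], G5=1 → Y1=1, Y2=1 — eliminated
Only G1 stuck-at-1 reproduces the observed Y1=1, Y2=0.

G1 stuck-at-1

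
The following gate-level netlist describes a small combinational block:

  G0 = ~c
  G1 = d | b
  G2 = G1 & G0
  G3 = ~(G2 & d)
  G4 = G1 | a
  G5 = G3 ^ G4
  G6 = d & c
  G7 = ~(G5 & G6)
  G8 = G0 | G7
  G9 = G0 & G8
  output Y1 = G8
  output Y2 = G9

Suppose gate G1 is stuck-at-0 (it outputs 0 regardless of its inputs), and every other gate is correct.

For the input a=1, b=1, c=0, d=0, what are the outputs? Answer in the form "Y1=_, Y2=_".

Y1=1, Y2=1

Propagate with G1 forced: G0=1, G1=0 [stuck-at-0], G2=0, G3=1, G4=1, G5=0, G6=0, G7=1, G8=1, G9=1.
So the outputs are Y1=1, Y2=1. (Same as the fault-free value — the fault is masked on this input.)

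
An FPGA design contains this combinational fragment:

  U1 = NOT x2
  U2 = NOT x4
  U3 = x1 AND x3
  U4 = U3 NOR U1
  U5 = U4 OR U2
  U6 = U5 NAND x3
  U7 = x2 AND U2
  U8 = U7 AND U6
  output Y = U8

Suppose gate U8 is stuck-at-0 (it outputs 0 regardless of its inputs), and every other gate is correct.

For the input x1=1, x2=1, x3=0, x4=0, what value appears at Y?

Propagate with U8 forced: U1=0, U2=1, U3=0, U4=1, U5=1, U6=1, U7=1, U8=0 [stuck-at-0].
So Y = 0. (Without the fault it would be 1.)

0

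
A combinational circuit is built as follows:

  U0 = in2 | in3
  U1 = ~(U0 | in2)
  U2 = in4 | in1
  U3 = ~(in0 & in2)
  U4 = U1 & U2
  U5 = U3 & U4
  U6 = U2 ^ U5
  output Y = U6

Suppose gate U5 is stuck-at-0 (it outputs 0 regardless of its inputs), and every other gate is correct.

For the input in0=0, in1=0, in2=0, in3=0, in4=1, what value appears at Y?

Propagate with U5 forced: U0=0, U1=1, U2=1, U3=1, U4=1, U5=0 [stuck-at-0], U6=1.
So Y = 1. (Without the fault it would be 0.)

1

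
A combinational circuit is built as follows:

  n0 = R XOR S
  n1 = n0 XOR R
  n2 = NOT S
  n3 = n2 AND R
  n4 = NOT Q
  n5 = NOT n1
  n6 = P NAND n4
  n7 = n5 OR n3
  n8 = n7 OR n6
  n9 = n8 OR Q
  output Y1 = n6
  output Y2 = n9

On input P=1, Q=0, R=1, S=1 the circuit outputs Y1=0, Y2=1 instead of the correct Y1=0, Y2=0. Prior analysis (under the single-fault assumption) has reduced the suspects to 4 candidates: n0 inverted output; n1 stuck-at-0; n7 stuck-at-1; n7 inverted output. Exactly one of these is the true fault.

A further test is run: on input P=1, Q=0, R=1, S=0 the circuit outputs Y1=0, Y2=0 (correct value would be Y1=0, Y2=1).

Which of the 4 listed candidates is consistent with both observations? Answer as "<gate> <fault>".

Evaluate each candidate on input P=1, Q=0, R=1, S=0:
  n0 inverted output: n0=0 [inverted output], n1=1, n2=1, n3=1, n4=1, n5=0, n6=0, n7=1, n8=1, n9=1 → Y1=0, Y2=1 — eliminated
  n1 stuck-at-0: n0=1, n1=0 [stuck-at-0], n2=1, n3=1, n4=1, n5=1, n6=0, n7=1, n8=1, n9=1 → Y1=0, Y2=1 — eliminated
  n7 stuck-at-1: n0=1, n1=0, n2=1, n3=1, n4=1, n5=1, n6=0, n7=1 [stuck-at-1], n8=1, n9=1 → Y1=0, Y2=1 — eliminated
  n7 inverted output: n0=1, n1=0, n2=1, n3=1, n4=1, n5=1, n6=0, n7=0 [inverted output], n8=0, n9=0 → Y1=0, Y2=0 — matches
Only n7 inverted output reproduces the observed Y1=0, Y2=0.

n7 inverted output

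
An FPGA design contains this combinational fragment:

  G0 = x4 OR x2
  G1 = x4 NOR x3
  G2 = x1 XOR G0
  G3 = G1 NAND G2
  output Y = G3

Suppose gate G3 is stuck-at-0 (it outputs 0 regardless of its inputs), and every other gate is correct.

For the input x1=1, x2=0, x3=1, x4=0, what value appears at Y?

0

Propagate with G3 forced: G0=0, G1=0, G2=1, G3=0 [stuck-at-0].
So Y = 0. (Without the fault it would be 1.)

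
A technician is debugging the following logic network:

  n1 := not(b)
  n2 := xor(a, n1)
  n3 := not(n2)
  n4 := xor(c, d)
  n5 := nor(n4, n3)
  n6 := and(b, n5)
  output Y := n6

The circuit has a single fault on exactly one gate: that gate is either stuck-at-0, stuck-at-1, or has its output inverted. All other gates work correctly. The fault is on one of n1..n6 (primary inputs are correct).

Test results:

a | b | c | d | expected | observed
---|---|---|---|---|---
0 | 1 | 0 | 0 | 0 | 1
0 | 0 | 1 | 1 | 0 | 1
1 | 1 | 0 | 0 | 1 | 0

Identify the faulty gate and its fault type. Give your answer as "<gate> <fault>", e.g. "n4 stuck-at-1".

n6 inverted output

Fault-free values for test 1 (a=0, b=1, c=0, d=0): n1=0, n2=0, n3=1, n4=0, n5=0, n6=0, giving Y=0. Observed 1.
Test 1: faults giving observed 1 are {n1 stuck-at-1, n1 inverted output, n2 stuck-at-1, n2 inverted output, n3 stuck-at-0, n3 inverted output, n5 stuck-at-1, n5 inverted output, n6 stuck-at-1, n6 inverted output}.
Test 2 (a=0, b=0, c=1, d=1): fault-free n1=1, n2=1, n3=0, n4=0, n5=1, n6=0 → 0; observed 1. Eliminates n1 stuck-at-1, n1 inverted output, n2 stuck-at-1, n2 inverted output, n3 stuck-at-0, n3 inverted output, n5 stuck-at-1, n5 inverted output.
Test 3 (a=1, b=1, c=0, d=0): fault-free n1=0, n2=1, n3=0, n4=0, n5=1, n6=1 → 1; observed 0. Eliminates n6 stuck-at-1.
Only n6 inverted output is consistent with every test.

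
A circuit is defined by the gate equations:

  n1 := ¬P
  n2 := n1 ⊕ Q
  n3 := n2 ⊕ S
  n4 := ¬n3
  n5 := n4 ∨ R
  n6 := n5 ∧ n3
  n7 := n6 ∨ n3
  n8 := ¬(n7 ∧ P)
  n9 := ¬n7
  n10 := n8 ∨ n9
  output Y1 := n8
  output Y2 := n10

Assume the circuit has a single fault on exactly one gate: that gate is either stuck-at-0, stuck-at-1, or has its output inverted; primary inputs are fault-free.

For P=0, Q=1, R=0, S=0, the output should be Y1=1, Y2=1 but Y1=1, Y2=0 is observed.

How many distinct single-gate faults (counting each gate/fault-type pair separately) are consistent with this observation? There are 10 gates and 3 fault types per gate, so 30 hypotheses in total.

2

Fault-free: n1=1, n2=0, n3=0, n4=1, n5=1, n6=0, n7=0, n8=1, n9=1, n10=1 → Y1=1, Y2=1. Observed Y1=1, Y2=0.
  n1: none of the 3 fault types match ✗
  n2: none of the 3 fault types match ✗
  n3: none of the 3 fault types match ✗
  n4: none of the 3 fault types match ✗
  n5: none of the 3 fault types match ✗
  n6: none of the 3 fault types match ✗
  n7: none of the 3 fault types match ✗
  n8: none of the 3 fault types match ✗
  n9: none of the 3 fault types match ✗
  n10: stuck-at-0, inverted output ✓; others ✗
Consistent faults: {n10 stuck-at-0, n10 inverted output} — 2 in all.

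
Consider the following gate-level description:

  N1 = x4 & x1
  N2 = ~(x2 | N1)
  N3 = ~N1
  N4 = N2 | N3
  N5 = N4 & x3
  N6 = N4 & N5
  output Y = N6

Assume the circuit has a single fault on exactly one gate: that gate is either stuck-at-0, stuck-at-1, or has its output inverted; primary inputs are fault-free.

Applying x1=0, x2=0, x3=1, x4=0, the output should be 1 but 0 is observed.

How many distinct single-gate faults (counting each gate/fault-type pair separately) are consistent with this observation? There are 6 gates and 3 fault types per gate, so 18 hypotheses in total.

Fault-free: N1=0, N2=1, N3=1, N4=1, N5=1, N6=1 → 1. Observed 0.
  N1: stuck-at-1, inverted output ✓; others ✗
  N2: none of the 3 fault types match ✗
  N3: none of the 3 fault types match ✗
  N4: stuck-at-0, inverted output ✓; others ✗
  N5: stuck-at-0, inverted output ✓; others ✗
  N6: stuck-at-0, inverted output ✓; others ✗
Consistent faults: {N1 stuck-at-1, N1 inverted output, N4 stuck-at-0, N4 inverted output, N5 stuck-at-0, N5 inverted output, N6 stuck-at-0, N6 inverted output} — 8 in all.

8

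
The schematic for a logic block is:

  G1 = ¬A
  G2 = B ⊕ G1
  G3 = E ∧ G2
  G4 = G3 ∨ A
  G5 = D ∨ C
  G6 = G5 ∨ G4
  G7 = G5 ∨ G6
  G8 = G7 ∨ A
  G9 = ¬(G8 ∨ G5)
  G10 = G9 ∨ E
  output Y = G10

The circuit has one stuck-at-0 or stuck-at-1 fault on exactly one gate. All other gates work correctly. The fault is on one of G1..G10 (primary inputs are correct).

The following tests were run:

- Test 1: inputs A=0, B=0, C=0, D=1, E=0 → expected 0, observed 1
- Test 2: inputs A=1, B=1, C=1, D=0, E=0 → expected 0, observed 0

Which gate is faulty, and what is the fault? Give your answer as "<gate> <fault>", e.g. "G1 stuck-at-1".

Fault-free values for test 1 (A=0, B=0, C=0, D=1, E=0): G1=1, G2=1, G3=0, G4=0, G5=1, G6=1, G7=1, G8=1, G9=0, G10=0, giving Y=0. Observed 1.
Test 1: faults giving observed 1 are {G5 stuck-at-0, G9 stuck-at-1, G10 stuck-at-1}.
Test 2 (A=1, B=1, C=1, D=0, E=0): fault-free G1=0, G2=1, G3=0, G4=1, G5=1, G6=1, G7=1, G8=1, G9=0, G10=0 → 0; observed 0. Eliminates G9 stuck-at-1, G10 stuck-at-1.
Only G5 stuck-at-0 is consistent with every test.

G5 stuck-at-0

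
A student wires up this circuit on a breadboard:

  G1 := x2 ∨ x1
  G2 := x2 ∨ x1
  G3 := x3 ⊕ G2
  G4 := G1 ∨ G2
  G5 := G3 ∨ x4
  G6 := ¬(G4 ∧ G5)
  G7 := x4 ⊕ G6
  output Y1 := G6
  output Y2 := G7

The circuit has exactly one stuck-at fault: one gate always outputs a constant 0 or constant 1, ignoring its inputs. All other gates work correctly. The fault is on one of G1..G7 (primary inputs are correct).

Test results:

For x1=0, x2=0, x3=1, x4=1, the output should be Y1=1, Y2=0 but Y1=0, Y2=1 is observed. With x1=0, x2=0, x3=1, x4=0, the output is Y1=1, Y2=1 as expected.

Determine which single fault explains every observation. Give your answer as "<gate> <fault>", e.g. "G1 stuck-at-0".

Fault-free values for test 1 (x1=0, x2=0, x3=1, x4=1): G1=0, G2=0, G3=1, G4=0, G5=1, G6=1, G7=0, giving Y1=1, Y2=0. Observed Y1=0, Y2=1.
Test 1: faults giving observed Y1=0, Y2=1 are {G1 stuck-at-1, G2 stuck-at-1, G4 stuck-at-1, G6 stuck-at-0}.
Test 2 (x1=0, x2=0, x3=1, x4=0): fault-free G1=0, G2=0, G3=1, G4=0, G5=1, G6=1, G7=1 → Y1=1, Y2=1; observed Y1=1, Y2=1. Eliminates G1 stuck-at-1, G4 stuck-at-1, G6 stuck-at-0.
Only G2 stuck-at-1 is consistent with every test.

G2 stuck-at-1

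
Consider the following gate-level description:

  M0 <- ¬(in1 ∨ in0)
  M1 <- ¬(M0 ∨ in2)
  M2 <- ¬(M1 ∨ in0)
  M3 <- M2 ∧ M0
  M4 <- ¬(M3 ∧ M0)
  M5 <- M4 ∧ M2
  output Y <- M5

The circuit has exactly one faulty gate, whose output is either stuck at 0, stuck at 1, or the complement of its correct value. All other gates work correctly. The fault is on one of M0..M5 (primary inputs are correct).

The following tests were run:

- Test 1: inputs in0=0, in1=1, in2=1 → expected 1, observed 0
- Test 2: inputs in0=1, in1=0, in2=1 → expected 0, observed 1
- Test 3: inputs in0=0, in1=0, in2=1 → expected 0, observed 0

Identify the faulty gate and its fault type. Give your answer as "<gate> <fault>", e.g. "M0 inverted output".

Fault-free values for test 1 (in0=0, in1=1, in2=1): M0=0, M1=0, M2=1, M3=0, M4=1, M5=1, giving Y=1. Observed 0.
Test 1: faults giving observed 0 are {M0 stuck-at-1, M0 inverted output, M1 stuck-at-1, M1 inverted output, M2 stuck-at-0, M2 inverted output, M4 stuck-at-0, M4 inverted output, M5 stuck-at-0, M5 inverted output}.
Test 2 (in0=1, in1=0, in2=1): fault-free M0=0, M1=0, M2=0, M3=0, M4=1, M5=0 → 0; observed 1. Eliminates M0 stuck-at-1, M0 inverted output, M1 stuck-at-1, M1 inverted output, M2 stuck-at-0, M4 stuck-at-0, M4 inverted output, M5 stuck-at-0.
Test 3 (in0=0, in1=0, in2=1): fault-free M0=1, M1=0, M2=1, M3=1, M4=0, M5=0 → 0; observed 0. Eliminates M5 inverted output.
Only M2 inverted output is consistent with every test.

M2 inverted output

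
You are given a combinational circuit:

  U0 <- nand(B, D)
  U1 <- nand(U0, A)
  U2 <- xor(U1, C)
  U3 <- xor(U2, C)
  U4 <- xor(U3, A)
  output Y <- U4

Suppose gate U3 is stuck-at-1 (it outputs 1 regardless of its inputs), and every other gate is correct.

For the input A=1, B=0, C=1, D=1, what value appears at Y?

Propagate with U3 forced: U0=1, U1=0, U2=1, U3=1 [stuck-at-1], U4=0.
So Y = 0. (Without the fault it would be 1.)

0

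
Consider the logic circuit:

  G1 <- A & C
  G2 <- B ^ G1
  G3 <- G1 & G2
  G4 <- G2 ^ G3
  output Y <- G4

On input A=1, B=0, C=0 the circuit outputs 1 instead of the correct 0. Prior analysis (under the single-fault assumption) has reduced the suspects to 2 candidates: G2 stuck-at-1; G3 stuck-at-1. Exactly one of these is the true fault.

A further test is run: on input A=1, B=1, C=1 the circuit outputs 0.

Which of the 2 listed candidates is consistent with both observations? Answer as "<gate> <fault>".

G2 stuck-at-1

Evaluate each candidate on input A=1, B=1, C=1:
  G2 stuck-at-1: G1=1, G2=1 [stuck-at-1], G3=1, G4=0 → 0 — matches
  G3 stuck-at-1: G1=1, G2=0, G3=1 [stuck-at-1], G4=1 → 1 — eliminated
Only G2 stuck-at-1 reproduces the observed 0.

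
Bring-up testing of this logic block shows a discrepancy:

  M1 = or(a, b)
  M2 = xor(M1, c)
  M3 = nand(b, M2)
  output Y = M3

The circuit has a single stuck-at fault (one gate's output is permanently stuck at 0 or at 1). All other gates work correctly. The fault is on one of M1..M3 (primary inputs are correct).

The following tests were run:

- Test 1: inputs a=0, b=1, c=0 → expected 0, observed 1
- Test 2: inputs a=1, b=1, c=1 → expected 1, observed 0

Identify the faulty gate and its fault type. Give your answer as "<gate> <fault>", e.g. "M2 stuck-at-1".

Fault-free values for test 1 (a=0, b=1, c=0): M1=1, M2=1, M3=0, giving Y=0. Observed 1.
Test 1: faults giving observed 1 are {M1 stuck-at-0, M2 stuck-at-0, M3 stuck-at-1}.
Test 2 (a=1, b=1, c=1): fault-free M1=1, M2=0, M3=1 → 1; observed 0. Eliminates M2 stuck-at-0, M3 stuck-at-1.
Only M1 stuck-at-0 is consistent with every test.

M1 stuck-at-0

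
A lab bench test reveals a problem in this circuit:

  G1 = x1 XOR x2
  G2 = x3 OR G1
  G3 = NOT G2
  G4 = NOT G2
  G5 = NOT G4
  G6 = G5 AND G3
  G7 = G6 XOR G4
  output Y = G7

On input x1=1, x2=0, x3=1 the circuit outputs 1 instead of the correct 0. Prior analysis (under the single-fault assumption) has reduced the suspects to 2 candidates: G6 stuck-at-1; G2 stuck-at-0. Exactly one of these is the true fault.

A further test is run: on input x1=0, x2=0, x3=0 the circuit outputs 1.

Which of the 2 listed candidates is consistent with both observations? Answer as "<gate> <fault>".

G2 stuck-at-0

Evaluate each candidate on input x1=0, x2=0, x3=0:
  G6 stuck-at-1: G1=0, G2=0, G3=1, G4=1, G5=0, G6=1 [stuck-at-1], G7=0 → 0 — eliminated
  G2 stuck-at-0: G1=0, G2=0 [stuck-at-0], G3=1, G4=1, G5=0, G6=0, G7=1 → 1 — matches
Only G2 stuck-at-0 reproduces the observed 1.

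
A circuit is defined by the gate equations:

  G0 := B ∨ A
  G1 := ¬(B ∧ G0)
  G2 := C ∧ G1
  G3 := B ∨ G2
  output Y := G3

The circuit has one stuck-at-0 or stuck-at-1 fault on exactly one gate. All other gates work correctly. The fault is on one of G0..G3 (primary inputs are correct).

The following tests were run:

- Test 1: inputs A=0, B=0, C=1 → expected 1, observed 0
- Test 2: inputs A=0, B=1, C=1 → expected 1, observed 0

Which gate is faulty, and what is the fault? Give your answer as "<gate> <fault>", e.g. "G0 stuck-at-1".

G3 stuck-at-0

Fault-free values for test 1 (A=0, B=0, C=1): G0=0, G1=1, G2=1, G3=1, giving Y=1. Observed 0.
Test 1: faults giving observed 0 are {G1 stuck-at-0, G2 stuck-at-0, G3 stuck-at-0}.
Test 2 (A=0, B=1, C=1): fault-free G0=1, G1=0, G2=0, G3=1 → 1; observed 0. Eliminates G1 stuck-at-0, G2 stuck-at-0.
Only G3 stuck-at-0 is consistent with every test.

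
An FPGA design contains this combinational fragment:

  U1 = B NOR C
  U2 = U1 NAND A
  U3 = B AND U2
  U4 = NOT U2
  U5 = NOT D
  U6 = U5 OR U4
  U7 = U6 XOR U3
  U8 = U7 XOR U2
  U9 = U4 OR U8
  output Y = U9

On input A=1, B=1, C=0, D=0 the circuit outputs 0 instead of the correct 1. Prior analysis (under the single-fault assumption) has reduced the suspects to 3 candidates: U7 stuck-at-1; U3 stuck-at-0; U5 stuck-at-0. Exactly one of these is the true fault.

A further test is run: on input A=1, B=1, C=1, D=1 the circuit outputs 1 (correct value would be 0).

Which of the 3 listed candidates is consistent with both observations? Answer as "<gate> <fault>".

U3 stuck-at-0

Evaluate each candidate on input A=1, B=1, C=1, D=1:
  U7 stuck-at-1: U1=0, U2=1, U3=1, U4=0, U5=0, U6=0, U7=1 [stuck-at-1], U8=0, U9=0 → 0 — eliminated
  U3 stuck-at-0: U1=0, U2=1, U3=0 [stuck-at-0], U4=0, U5=0, U6=0, U7=0, U8=1, U9=1 → 1 — matches
  U5 stuck-at-0: U1=0, U2=1, U3=1, U4=0, U5=0 [stuck-at-0], U6=0, U7=1, U8=0, U9=0 → 0 — eliminated
Only U3 stuck-at-0 reproduces the observed 1.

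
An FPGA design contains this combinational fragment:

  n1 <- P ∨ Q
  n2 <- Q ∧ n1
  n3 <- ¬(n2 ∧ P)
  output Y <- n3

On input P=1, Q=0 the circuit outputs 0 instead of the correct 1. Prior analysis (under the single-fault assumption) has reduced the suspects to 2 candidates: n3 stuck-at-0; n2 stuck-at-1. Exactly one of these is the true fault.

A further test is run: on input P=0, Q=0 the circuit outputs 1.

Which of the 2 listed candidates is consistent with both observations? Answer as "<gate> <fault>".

n2 stuck-at-1

Evaluate each candidate on input P=0, Q=0:
  n3 stuck-at-0: n1=0, n2=0, n3=0 [stuck-at-0] → 0 — eliminated
  n2 stuck-at-1: n1=0, n2=1 [stuck-at-1], n3=1 → 1 — matches
Only n2 stuck-at-1 reproduces the observed 1.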